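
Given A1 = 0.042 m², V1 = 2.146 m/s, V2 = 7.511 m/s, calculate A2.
Formula: V_2 = \frac{A_1 V_1}{A_2}
Substituting knowns: 7.511 = 0.042·2.146/A2
Solving for A2: A2 = 0.042·2.146/7.511 = 0.012 m²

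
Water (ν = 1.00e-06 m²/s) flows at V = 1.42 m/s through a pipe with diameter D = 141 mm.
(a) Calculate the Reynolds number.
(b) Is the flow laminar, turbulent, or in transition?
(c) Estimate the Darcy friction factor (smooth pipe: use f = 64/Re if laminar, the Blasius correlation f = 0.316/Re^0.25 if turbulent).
(a) Re = V·D/ν = 1.42·0.141/1.00e-06 = 200220
(b) Flow regime: turbulent (Re > 4000)
(c) Friction factor: f = 0.316/Re^0.25 = 0.316/200220^0.25 = 0.01494 (Blasius is strictly valid for Re ≲ 1e5; used here as the smooth-pipe estimate the problem specifies)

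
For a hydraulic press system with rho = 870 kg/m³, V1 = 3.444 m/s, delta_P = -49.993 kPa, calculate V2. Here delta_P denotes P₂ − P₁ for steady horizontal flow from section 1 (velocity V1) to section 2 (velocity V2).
Formula: \Delta P = \frac{1}{2} \rho (V_1^2 - V_2^2)
Substituting knowns: -49.993 = 0.5·870·(3.444² − V2²)/1000
Solving for V2: V2 = √(3.444² − 2·(-49.993·1000)/870) = 11.26 m/s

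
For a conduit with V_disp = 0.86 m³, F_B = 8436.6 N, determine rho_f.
Formula: F_B = \rho_f g V_{disp}
Substituting knowns: 8436.6 = rho_f·9.81·0.86
Solving for rho_f: rho_f = 8436.6/(9.81·0.86) = 1000 kg/m³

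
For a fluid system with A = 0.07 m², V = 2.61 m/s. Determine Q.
Formula: Q = A V
Q = 0.07·2.61·1000 = 182.7 L/s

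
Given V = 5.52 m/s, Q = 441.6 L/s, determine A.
Formula: Q = A V
Substituting knowns: 441.6 = A·5.52·1000
Solving for A: A = (441.6/1000)/5.52 = 0.08 m²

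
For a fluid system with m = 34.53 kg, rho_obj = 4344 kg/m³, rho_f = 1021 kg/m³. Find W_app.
Formula: W_{app} = mg\left(1 - \frac{\rho_f}{\rho_{obj}}\right)
W_app = 34.53·9.81·(1 − 1021/4344) = 259.1 N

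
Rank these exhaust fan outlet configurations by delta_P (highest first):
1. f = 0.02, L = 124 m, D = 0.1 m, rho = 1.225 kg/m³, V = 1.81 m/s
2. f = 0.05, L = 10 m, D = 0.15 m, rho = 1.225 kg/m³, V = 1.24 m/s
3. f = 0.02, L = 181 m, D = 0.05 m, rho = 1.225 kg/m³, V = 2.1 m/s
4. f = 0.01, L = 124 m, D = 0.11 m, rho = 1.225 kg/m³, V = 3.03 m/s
Case 1: delta_P = 0.04976 kPa
Case 2: delta_P = 0.003139 kPa
Case 3: delta_P = 0.1956 kPa
Case 4: delta_P = 0.06339 kPa
Ranking (highest first): 3, 4, 1, 2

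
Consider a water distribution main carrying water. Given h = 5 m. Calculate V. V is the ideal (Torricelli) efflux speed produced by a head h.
Formula: V = \sqrt{2 g h}
V = √(2·9.81·5) = 9.905 m/s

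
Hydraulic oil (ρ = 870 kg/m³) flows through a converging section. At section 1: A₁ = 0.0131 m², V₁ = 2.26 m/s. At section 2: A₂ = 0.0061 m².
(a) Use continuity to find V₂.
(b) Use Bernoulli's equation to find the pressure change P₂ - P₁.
(a) Continuity: A₁V₁=A₂V₂ -> V₂=A₁V₁/A₂=0.0131*2.26/0.0061=4.85 m/s
(b) Bernoulli: P₂-P₁=0.5*rho*(V₁^2-V₂^2)/1000=0.5*870*(2.26^2-4.85^2)/1000=-8.01 kPa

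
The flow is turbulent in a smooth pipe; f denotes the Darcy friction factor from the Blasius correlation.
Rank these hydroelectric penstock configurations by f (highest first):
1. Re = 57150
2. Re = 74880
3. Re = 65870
Case 1: f = 0.02044
Case 2: f = 0.0191
Case 3: f = 0.01972
Ranking (highest first): 1, 3, 2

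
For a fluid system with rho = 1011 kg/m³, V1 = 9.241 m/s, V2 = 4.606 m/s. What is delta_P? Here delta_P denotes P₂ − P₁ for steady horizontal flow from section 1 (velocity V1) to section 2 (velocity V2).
Formula: \Delta P = \frac{1}{2} \rho (V_1^2 - V_2^2)
delta_P = 0.5·1011·(9.241² − 4.606²)/1000 = 32.44 kPa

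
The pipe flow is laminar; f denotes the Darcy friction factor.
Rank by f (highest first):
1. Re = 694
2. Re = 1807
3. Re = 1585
Case 1: f = 0.09222
Case 2: f = 0.03542
Case 3: f = 0.04038
Ranking (highest first): 1, 3, 2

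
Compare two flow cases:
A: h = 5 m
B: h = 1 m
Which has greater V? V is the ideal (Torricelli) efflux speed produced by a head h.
V(A) = 9.905 m/s, V(B) = 4.429 m/s. Answer: A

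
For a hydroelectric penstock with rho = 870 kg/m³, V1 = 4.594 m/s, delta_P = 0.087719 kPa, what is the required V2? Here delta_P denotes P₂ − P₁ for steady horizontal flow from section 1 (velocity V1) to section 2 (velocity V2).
Formula: \Delta P = \frac{1}{2} \rho (V_1^2 - V_2^2)
Substituting knowns: 0.087719 = 0.5·870·(4.594² − V2²)/1000
Solving for V2: V2 = √(4.594² − 2·(0.087719·1000)/870) = 4.572 m/s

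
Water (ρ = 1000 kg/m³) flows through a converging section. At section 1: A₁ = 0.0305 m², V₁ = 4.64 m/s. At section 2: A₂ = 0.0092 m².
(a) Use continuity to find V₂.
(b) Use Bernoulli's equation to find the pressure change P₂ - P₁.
(a) Continuity: A₁V₁=A₂V₂ -> V₂=A₁V₁/A₂=0.0305*4.64/0.0092=15.38 m/s
(b) Bernoulli: P₂-P₁=0.5*rho*(V₁^2-V₂^2)/1000=0.5*1000*(4.64^2-15.38^2)/1000=-107.5 kPa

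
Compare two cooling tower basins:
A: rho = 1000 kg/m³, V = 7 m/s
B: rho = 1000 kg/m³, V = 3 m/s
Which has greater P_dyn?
P_dyn(A) = 24.5 kPa, P_dyn(B) = 4.5 kPa. Answer: A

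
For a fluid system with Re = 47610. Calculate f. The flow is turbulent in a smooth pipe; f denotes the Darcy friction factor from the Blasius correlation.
Formula: f = \frac{0.316}{Re^{0.25}}
f = 0.316/47610^0.25 = 0.02139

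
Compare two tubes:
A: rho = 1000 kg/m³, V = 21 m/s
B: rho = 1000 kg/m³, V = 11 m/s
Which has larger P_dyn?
P_dyn(A) = 220.5 kPa, P_dyn(B) = 60.5 kPa. Answer: A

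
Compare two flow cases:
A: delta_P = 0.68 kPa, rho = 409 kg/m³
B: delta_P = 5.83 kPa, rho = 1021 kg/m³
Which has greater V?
V(A) = 1.824 m/s, V(B) = 3.379 m/s. Answer: B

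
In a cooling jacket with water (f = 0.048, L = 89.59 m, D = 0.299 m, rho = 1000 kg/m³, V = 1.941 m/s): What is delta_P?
Formula: \Delta P = f \frac{L}{D} \frac{\rho V^2}{2}
delta_P = 0.048·(89.59/0.299)·0.5·1000·1.941²/1000 = 27.09 kPa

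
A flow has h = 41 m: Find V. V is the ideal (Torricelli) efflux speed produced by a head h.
Formula: V = \sqrt{2 g h}
V = √(2·9.81·41) = 28.36 m/s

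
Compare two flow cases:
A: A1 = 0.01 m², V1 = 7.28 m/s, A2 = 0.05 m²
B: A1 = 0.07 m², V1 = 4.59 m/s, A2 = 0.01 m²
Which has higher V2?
V2(A) = 1.456 m/s, V2(B) = 32.13 m/s. Answer: B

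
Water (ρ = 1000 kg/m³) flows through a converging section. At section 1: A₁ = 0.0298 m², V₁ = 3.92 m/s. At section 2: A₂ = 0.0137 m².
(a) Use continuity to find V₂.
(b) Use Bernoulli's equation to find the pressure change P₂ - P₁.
(a) Continuity: A₁V₁=A₂V₂ -> V₂=A₁V₁/A₂=0.0298*3.92/0.0137=8.53 m/s
(b) Bernoulli: P₂-P₁=0.5*rho*(V₁^2-V₂^2)/1000=0.5*1000*(3.92^2-8.53^2)/1000=-28.7 kPa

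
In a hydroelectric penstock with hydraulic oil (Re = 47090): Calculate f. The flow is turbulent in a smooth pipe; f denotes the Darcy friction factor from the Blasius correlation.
Formula: f = \frac{0.316}{Re^{0.25}}
f = 0.316/47090^0.25 = 0.02145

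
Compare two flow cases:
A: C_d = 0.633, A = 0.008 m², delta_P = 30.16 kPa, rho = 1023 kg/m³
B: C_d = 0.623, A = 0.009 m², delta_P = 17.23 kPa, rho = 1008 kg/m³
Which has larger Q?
Q(A) = 38.89 L/s, Q(B) = 32.78 L/s. Answer: A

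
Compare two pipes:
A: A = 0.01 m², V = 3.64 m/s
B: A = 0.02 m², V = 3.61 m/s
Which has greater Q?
Q(A) = 36.4 L/s, Q(B) = 72.2 L/s. Answer: B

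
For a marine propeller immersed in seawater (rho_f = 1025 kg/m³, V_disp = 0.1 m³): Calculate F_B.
Formula: F_B = \rho_f g V_{disp}
F_B = 1025·9.81·0.1 = 1006 N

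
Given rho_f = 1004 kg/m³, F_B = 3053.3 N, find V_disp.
Formula: F_B = \rho_f g V_{disp}
Substituting knowns: 3053.3 = 1004·9.81·V_disp
Solving for V_disp: V_disp = 3053.3/(1004·9.81) = 0.31 m³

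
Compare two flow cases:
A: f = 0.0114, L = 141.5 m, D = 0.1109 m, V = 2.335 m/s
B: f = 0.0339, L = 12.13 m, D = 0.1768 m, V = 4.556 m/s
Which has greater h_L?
h_L(A) = 4.042 m, h_L(B) = 2.461 m. Answer: A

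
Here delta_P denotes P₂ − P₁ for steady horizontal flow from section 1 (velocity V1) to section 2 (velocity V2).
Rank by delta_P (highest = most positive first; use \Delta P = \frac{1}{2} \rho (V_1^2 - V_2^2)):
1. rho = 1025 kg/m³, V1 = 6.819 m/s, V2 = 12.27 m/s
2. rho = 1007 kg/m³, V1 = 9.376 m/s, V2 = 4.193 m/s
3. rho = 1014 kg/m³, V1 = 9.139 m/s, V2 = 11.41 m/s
Case 1: delta_P = -53.33 kPa
Case 2: delta_P = 35.41 kPa
Case 3: delta_P = -23.66 kPa
Ranking (highest first): 2, 3, 1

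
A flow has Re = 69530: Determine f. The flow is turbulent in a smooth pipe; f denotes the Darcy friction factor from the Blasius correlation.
Formula: f = \frac{0.316}{Re^{0.25}}
f = 0.316/69530^0.25 = 0.01946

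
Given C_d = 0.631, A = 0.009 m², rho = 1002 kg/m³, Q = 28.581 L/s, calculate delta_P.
Formula: Q = C_d A \sqrt{\frac{2 \Delta P}{\rho}}
Substituting knowns: 28.581 = 0.631·0.009·√(2·(delta_P·1000)/1002)·1000
Solving for delta_P: delta_P = ((28.581/1000)/(0.631·0.009))²·1002/2/1000 = 12.69 kPa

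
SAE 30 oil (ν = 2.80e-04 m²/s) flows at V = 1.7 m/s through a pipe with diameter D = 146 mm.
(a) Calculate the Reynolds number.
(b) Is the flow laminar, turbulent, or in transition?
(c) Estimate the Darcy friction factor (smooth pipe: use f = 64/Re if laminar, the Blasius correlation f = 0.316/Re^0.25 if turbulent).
(a) Re = V·D/ν = 1.7·0.146/2.80e-04 = 886.43
(b) Flow regime: laminar (Re < 2300)
(c) Friction factor: f = 64/Re = 64/886.43 = 0.0722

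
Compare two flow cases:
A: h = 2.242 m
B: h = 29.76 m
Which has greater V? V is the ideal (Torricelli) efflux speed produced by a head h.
V(A) = 6.632 m/s, V(B) = 24.16 m/s. Answer: B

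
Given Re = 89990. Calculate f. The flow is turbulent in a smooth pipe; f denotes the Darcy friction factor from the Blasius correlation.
Formula: f = \frac{0.316}{Re^{0.25}}
f = 0.316/89990^0.25 = 0.01824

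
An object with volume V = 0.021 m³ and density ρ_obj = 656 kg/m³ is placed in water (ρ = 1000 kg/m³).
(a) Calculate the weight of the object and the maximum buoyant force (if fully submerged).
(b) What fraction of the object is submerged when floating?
(a) W=rho_obj*g*V=656*9.81*0.021=135.1 N; F_B(max)=rho*g*V=1000*9.81*0.021=206.0 N
(b) Floating fraction=rho_obj/rho=656/1000=0.656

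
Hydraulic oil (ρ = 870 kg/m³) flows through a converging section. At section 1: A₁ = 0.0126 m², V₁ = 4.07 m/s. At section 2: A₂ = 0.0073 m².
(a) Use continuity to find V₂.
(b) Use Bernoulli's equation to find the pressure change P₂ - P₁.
(a) Continuity: A₁V₁=A₂V₂ -> V₂=A₁V₁/A₂=0.0126*4.07/0.0073=7.02 m/s
(b) Bernoulli: P₂-P₁=0.5*rho*(V₁^2-V₂^2)/1000=0.5*870*(4.07^2-7.02^2)/1000=-14.23 kPa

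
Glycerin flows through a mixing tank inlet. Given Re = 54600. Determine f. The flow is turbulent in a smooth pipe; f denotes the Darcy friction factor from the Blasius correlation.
Formula: f = \frac{0.316}{Re^{0.25}}
f = 0.316/54600^0.25 = 0.02067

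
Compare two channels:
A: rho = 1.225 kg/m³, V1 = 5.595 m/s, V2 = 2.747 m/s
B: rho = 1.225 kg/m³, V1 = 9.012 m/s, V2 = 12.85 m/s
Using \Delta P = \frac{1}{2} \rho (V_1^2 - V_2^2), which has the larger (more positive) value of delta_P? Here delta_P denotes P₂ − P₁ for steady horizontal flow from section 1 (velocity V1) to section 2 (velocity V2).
delta_P(A) = 0.01455 kPa, delta_P(B) = -0.05139 kPa. Answer: A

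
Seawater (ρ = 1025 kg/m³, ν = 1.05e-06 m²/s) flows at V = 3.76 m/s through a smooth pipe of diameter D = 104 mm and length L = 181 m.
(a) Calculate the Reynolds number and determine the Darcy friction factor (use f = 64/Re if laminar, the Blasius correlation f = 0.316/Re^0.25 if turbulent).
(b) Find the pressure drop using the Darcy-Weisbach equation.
(a) Re = V·D/ν = 3.76·0.104/1.05e-06 = 372420 → turbulent (Re > 4000); f = 0.316/Re^0.25 = 0.316/372420^0.25 = 0.012792 (Blasius is strictly valid for Re ≲ 1e5; used here as the smooth-pipe estimate the problem specifies)
(b) Darcy-Weisbach: ΔP = f·(L/D)·½ρV²/1000 = 0.012792·(181/0.104)·½·1025·3.76²/1000 = 161.3 kPa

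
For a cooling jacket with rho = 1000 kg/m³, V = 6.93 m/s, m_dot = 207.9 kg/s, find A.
Formula: \dot{m} = \rho A V
Substituting knowns: 207.9 = 1000·A·6.93
Solving for A: A = 207.9/(1000·6.93) = 0.03 m²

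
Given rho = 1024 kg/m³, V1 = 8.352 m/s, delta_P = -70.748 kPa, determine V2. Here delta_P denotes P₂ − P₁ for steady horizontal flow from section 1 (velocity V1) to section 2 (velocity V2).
Formula: \Delta P = \frac{1}{2} \rho (V_1^2 - V_2^2)
Substituting knowns: -70.748 = 0.5·1024·(8.352² − V2²)/1000
Solving for V2: V2 = √(8.352² − 2·(-70.748·1000)/1024) = 14.42 m/s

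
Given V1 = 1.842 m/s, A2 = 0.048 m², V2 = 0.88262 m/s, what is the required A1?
Formula: V_2 = \frac{A_1 V_1}{A_2}
Substituting knowns: 0.88262 = A1·1.842/0.048
Solving for A1: A1 = 0.88262·0.048/1.842 = 0.023 m²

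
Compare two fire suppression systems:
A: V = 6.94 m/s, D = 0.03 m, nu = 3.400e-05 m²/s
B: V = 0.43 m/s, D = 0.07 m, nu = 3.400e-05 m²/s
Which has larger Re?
Re(A) = 6124, Re(B) = 885.3. Answer: A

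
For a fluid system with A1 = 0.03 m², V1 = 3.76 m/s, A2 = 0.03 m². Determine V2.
Formula: V_2 = \frac{A_1 V_1}{A_2}
V2 = 0.03·3.76/0.03 = 3.76 m/s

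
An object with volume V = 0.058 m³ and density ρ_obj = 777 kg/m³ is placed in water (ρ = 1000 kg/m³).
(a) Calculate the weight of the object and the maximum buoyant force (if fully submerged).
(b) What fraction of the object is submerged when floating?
(a) W=rho_obj*g*V=777*9.81*0.058=442.1 N; F_B(max)=rho*g*V=1000*9.81*0.058=569.0 N
(b) Floating fraction=rho_obj/rho=777/1000=0.777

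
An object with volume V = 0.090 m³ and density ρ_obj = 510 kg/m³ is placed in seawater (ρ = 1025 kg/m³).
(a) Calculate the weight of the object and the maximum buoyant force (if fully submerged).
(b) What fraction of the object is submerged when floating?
(a) W=rho_obj*g*V=510*9.81*0.090=450.3 N; F_B(max)=rho*g*V=1025*9.81*0.090=905.0 N
(b) Floating fraction=rho_obj/rho=510/1025=0.498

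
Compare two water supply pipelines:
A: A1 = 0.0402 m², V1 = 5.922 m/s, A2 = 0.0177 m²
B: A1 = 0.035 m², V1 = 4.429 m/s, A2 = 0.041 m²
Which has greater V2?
V2(A) = 13.45 m/s, V2(B) = 3.781 m/s. Answer: A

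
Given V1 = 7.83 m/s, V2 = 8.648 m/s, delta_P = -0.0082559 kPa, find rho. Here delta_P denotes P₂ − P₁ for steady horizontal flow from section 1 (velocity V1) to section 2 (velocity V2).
Formula: \Delta P = \frac{1}{2} \rho (V_1^2 - V_2^2)
Substituting knowns: -0.0082559 = 0.5·rho·(7.83² − 8.648²)/1000
Solving for rho: rho = 2·(-0.0082559·1000)/(7.83² − 8.648²) = 1.225 kg/m³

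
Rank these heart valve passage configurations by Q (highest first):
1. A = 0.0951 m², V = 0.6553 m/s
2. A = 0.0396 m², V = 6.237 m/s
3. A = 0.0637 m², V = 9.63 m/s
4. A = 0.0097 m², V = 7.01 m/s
Case 1: Q = 62.32 L/s
Case 2: Q = 247 L/s
Case 3: Q = 613.4 L/s
Case 4: Q = 68 L/s
Ranking (highest first): 3, 2, 4, 1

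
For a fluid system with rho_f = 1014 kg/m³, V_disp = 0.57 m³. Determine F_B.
Formula: F_B = \rho_f g V_{disp}
F_B = 1014·9.81·0.57 = 5670 N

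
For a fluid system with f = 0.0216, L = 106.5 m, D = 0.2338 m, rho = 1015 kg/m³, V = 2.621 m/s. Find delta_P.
Formula: \Delta P = f \frac{L}{D} \frac{\rho V^2}{2}
delta_P = 0.0216·(106.5/0.2338)·0.5·1015·2.621²/1000 = 34.3 kPa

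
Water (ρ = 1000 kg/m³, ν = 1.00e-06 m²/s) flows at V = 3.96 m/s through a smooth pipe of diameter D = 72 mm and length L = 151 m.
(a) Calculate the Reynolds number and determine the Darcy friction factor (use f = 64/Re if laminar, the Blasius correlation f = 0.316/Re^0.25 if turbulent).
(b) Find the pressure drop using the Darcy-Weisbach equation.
(a) Re = V·D/ν = 3.96·0.072/1.00e-06 = 285120 → turbulent (Re > 4000); f = 0.316/Re^0.25 = 0.316/285120^0.25 = 0.013675 (Blasius is strictly valid for Re ≲ 1e5; used here as the smooth-pipe estimate the problem specifies)
(b) Darcy-Weisbach: ΔP = f·(L/D)·½ρV²/1000 = 0.013675·(151/0.072)·½·1000·3.96²/1000 = 224.9 kPa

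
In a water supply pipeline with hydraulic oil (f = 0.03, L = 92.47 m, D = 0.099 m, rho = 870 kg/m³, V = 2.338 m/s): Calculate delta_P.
Formula: \Delta P = f \frac{L}{D} \frac{\rho V^2}{2}
delta_P = 0.03·(92.47/0.099)·0.5·870·2.338²/1000 = 66.63 kPa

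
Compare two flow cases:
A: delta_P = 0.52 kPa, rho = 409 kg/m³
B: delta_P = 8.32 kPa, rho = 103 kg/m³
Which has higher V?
V(A) = 1.595 m/s, V(B) = 12.71 m/s. Answer: B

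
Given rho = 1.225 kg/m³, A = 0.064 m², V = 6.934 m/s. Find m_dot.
Formula: \dot{m} = \rho A V
m_dot = 1.225·0.064·6.934 = 0.5436 kg/s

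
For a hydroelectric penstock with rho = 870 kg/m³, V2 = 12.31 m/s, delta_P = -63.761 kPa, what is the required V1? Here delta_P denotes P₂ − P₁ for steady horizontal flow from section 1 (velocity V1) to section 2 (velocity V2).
Formula: \Delta P = \frac{1}{2} \rho (V_1^2 - V_2^2)
Substituting knowns: -63.761 = 0.5·870·(V1² − 12.31²)/1000
Solving for V1: V1 = √(12.31² + 2·(-63.761·1000)/870) = 2.227 m/s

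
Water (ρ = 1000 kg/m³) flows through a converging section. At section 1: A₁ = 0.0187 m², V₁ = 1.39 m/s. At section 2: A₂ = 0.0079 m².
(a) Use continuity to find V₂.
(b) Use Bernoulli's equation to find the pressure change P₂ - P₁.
(a) Continuity: A₁V₁=A₂V₂ -> V₂=A₁V₁/A₂=0.0187*1.39/0.0079=3.29 m/s
(b) Bernoulli: P₂-P₁=0.5*rho*(V₁^2-V₂^2)/1000=0.5*1000*(1.39^2-3.29^2)/1000=-4.446 kPa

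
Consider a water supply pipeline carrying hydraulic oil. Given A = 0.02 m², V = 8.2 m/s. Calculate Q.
Formula: Q = A V
Q = 0.02·8.2·1000 = 164 L/s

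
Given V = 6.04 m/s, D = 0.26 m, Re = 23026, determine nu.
Formula: Re = \frac{V D}{\nu}
Substituting knowns: 23026 = 6.04·0.26/nu
Solving for nu: nu = 6.04·0.26/23026 = 6.820e-05 m²/s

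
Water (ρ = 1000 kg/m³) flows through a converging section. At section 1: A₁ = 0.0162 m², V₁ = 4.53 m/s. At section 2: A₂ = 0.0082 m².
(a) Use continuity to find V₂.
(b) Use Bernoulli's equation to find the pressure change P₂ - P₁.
(a) Continuity: A₁V₁=A₂V₂ -> V₂=A₁V₁/A₂=0.0162*4.53/0.0082=8.95 m/s
(b) Bernoulli: P₂-P₁=0.5*rho*(V₁^2-V₂^2)/1000=0.5*1000*(4.53^2-8.95^2)/1000=-29.79 kPa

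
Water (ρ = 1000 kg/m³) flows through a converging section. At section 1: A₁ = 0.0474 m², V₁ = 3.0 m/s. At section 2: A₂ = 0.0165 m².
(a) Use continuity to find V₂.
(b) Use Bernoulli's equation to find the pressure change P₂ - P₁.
(a) Continuity: A₁V₁=A₂V₂ -> V₂=A₁V₁/A₂=0.0474*3.0/0.0165=8.62 m/s
(b) Bernoulli: P₂-P₁=0.5*rho*(V₁^2-V₂^2)/1000=0.5*1000*(3.0^2-8.62^2)/1000=-32.65 kPa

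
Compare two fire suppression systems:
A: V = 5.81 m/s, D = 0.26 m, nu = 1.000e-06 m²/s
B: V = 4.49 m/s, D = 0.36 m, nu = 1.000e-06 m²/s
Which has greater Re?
Re(A) = 1.511e+06, Re(B) = 1.616e+06. Answer: B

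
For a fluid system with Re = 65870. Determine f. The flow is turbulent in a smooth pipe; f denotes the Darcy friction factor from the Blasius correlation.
Formula: f = \frac{0.316}{Re^{0.25}}
f = 0.316/65870^0.25 = 0.01972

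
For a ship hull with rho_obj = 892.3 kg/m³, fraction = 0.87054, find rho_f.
Formula: f_{sub} = \frac{\rho_{obj}}{\rho_f}
Substituting knowns: 0.87054 = 892.3/rho_f
Solving for rho_f: rho_f = 892.3/0.87054 = 1025 kg/m³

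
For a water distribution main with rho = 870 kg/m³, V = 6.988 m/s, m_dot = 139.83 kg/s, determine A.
Formula: \dot{m} = \rho A V
Substituting knowns: 139.83 = 870·A·6.988
Solving for A: A = 139.83/(870·6.988) = 0.023 m²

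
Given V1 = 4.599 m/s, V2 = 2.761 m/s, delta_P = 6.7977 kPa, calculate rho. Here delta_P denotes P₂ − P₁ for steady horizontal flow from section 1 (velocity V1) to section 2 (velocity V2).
Formula: \Delta P = \frac{1}{2} \rho (V_1^2 - V_2^2)
Substituting knowns: 6.7977 = 0.5·rho·(4.599² − 2.761²)/1000
Solving for rho: rho = 2·(6.7977·1000)/(4.599² − 2.761²) = 1005 kg/m³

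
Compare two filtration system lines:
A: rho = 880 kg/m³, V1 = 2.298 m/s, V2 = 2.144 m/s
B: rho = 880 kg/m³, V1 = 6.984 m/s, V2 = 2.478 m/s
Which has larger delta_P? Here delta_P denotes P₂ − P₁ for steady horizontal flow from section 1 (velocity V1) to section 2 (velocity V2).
delta_P(A) = 0.301 kPa, delta_P(B) = 18.76 kPa. Answer: B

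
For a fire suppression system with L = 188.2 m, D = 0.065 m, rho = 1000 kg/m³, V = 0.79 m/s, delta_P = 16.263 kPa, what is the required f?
Formula: \Delta P = f \frac{L}{D} \frac{\rho V^2}{2}
Substituting knowns: 16.263 = f·(188.2/0.065)·0.5·1000·0.79²/1000
Solving for f: f = (16.263·1000)/((188.2/0.065)·0.5·1000·0.79²) = 0.018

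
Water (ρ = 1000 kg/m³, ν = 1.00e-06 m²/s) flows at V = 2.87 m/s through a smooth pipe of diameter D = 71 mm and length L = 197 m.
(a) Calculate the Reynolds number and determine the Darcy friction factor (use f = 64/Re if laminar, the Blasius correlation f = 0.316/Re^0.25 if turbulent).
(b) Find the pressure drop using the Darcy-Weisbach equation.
(a) Re = V·D/ν = 2.87·0.071/1.00e-06 = 203770 → turbulent (Re > 4000); f = 0.316/Re^0.25 = 0.316/203770^0.25 = 0.014873 (Blasius is strictly valid for Re ≲ 1e5; used here as the smooth-pipe estimate the problem specifies)
(b) Darcy-Weisbach: ΔP = f·(L/D)·½ρV²/1000 = 0.014873·(197/0.071)·½·1000·2.87²/1000 = 170 kPa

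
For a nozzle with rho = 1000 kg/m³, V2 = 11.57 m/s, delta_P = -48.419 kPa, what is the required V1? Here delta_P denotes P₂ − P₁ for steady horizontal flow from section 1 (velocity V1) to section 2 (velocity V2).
Formula: \Delta P = \frac{1}{2} \rho (V_1^2 - V_2^2)
Substituting knowns: -48.419 = 0.5·1000·(V1² − 11.57²)/1000
Solving for V1: V1 = √(11.57² + 2·(-48.419·1000)/1000) = 6.085 m/s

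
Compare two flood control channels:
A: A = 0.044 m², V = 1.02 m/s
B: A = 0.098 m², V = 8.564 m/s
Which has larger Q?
Q(A) = 44.88 L/s, Q(B) = 839.3 L/s. Answer: B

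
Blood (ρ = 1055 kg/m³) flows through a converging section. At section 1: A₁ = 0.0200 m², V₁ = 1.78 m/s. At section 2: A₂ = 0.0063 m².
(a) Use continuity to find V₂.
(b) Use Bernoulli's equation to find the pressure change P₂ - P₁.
(a) Continuity: A₁V₁=A₂V₂ -> V₂=A₁V₁/A₂=0.0200*1.78/0.0063=5.65 m/s
(b) Bernoulli: P₂-P₁=0.5*rho*(V₁^2-V₂^2)/1000=0.5*1055*(1.78^2-5.65^2)/1000=-15.17 kPa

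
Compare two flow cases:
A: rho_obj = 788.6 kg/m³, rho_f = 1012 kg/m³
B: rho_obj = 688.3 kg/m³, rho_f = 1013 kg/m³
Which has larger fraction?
fraction(A) = 0.7792, fraction(B) = 0.6795. Answer: A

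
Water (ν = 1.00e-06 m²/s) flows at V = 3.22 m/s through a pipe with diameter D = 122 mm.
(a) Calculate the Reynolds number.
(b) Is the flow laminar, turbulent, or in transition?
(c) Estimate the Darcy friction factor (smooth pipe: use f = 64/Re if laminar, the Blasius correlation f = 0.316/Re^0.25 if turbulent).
(a) Re = V·D/ν = 3.22·0.122/1.00e-06 = 392840
(b) Flow regime: turbulent (Re > 4000)
(c) Friction factor: f = 0.316/Re^0.25 = 0.316/392840^0.25 = 0.01262 (Blasius is strictly valid for Re ≲ 1e5; used here as the smooth-pipe estimate the problem specifies)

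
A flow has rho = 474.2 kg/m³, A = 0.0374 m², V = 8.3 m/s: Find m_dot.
Formula: \dot{m} = \rho A V
m_dot = 474.2·0.0374·8.3 = 147.2 kg/s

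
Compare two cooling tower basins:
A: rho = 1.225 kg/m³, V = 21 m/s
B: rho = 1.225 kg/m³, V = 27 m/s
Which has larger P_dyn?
P_dyn(A) = 0.2701 kPa, P_dyn(B) = 0.4465 kPa. Answer: B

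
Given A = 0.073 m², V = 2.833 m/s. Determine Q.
Formula: Q = A V
Q = 0.073·2.833·1000 = 206.8 L/s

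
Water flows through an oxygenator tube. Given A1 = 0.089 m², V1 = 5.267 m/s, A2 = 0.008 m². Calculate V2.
Formula: V_2 = \frac{A_1 V_1}{A_2}
V2 = 0.089·5.267/0.008 = 58.6 m/s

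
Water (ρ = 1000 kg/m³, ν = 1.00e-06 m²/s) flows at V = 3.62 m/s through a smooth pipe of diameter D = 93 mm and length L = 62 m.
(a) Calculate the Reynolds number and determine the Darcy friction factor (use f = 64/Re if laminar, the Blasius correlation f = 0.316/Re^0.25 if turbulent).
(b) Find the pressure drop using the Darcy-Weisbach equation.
(a) Re = V·D/ν = 3.62·0.093/1.00e-06 = 336660 → turbulent (Re > 4000); f = 0.316/Re^0.25 = 0.316/336660^0.25 = 0.013119 (Blasius is strictly valid for Re ≲ 1e5; used here as the smooth-pipe estimate the problem specifies)
(b) Darcy-Weisbach: ΔP = f·(L/D)·½ρV²/1000 = 0.013119·(62/0.093)·½·1000·3.62²/1000 = 57.31 kPa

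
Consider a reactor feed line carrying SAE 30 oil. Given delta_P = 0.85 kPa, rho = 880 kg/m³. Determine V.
Formula: V = \sqrt{\frac{2 \Delta P}{\rho}}
V = √(2·(0.85·1000)/880) = 1.39 m/s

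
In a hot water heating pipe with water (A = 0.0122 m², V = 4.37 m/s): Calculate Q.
Formula: Q = A V
Q = 0.0122·4.37·1000 = 53.31 L/s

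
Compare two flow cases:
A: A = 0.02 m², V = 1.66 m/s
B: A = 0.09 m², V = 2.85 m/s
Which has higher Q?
Q(A) = 33.2 L/s, Q(B) = 256.5 L/s. Answer: B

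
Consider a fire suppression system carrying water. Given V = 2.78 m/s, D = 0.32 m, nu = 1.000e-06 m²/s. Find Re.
Formula: Re = \frac{V D}{\nu}
Re = 2.78·0.32/1.000e-06 = 889600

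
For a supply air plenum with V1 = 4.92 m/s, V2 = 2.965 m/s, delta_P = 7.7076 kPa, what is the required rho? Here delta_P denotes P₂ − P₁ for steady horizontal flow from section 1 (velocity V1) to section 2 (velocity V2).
Formula: \Delta P = \frac{1}{2} \rho (V_1^2 - V_2^2)
Substituting knowns: 7.7076 = 0.5·rho·(4.92² − 2.965²)/1000
Solving for rho: rho = 2·(7.7076·1000)/(4.92² − 2.965²) = 1000 kg/m³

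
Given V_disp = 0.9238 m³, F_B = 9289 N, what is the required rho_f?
Formula: F_B = \rho_f g V_{disp}
Substituting knowns: 9289 = rho_f·9.81·0.9238
Solving for rho_f: rho_f = 9289/(9.81·0.9238) = 1025 kg/m³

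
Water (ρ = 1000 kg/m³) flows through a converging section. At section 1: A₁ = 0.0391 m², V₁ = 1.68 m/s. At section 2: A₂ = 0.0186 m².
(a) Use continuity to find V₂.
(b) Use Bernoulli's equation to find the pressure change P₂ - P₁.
(a) Continuity: A₁V₁=A₂V₂ -> V₂=A₁V₁/A₂=0.0391*1.68/0.0186=3.53 m/s
(b) Bernoulli: P₂-P₁=0.5*rho*(V₁^2-V₂^2)/1000=0.5*1000*(1.68^2-3.53^2)/1000=-4.819 kPa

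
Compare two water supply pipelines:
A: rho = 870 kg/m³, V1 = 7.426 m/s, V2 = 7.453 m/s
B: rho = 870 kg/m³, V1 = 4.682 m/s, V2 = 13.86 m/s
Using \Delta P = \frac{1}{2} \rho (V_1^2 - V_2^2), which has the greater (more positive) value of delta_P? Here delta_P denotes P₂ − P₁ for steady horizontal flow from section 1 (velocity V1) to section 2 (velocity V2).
delta_P(A) = -0.1748 kPa, delta_P(B) = -74.03 kPa. Answer: A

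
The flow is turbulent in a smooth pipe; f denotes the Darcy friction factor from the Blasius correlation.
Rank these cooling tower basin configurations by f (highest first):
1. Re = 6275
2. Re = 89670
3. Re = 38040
Case 1: f = 0.0355
Case 2: f = 0.01826
Case 3: f = 0.02263
Ranking (highest first): 1, 3, 2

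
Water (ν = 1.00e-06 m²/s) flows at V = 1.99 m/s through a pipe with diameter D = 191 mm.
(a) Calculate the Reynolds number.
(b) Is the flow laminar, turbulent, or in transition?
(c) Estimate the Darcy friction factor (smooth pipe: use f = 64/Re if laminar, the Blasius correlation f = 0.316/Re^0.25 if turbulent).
(a) Re = V·D/ν = 1.99·0.191/1.00e-06 = 380090
(b) Flow regime: turbulent (Re > 4000)
(c) Friction factor: f = 0.316/Re^0.25 = 0.316/380090^0.25 = 0.01273 (Blasius is strictly valid for Re ≲ 1e5; used here as the smooth-pipe estimate the problem specifies)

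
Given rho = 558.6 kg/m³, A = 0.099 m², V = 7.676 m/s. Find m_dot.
Formula: \dot{m} = \rho A V
m_dot = 558.6·0.099·7.676 = 424.5 kg/s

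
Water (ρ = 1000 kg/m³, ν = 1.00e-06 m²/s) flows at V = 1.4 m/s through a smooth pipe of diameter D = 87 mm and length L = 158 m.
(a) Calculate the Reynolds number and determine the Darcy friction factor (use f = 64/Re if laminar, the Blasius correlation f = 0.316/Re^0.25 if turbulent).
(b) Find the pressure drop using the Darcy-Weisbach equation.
(a) Re = V·D/ν = 1.4·0.087/1.00e-06 = 121800 → turbulent (Re > 4000); f = 0.316/Re^0.25 = 0.316/121800^0.25 = 0.016915 (Blasius is strictly valid for Re ≲ 1e5; used here as the smooth-pipe estimate the problem specifies)
(b) Darcy-Weisbach: ΔP = f·(L/D)·½ρV²/1000 = 0.016915·(158/0.087)·½·1000·1.4²/1000 = 30.1 kPa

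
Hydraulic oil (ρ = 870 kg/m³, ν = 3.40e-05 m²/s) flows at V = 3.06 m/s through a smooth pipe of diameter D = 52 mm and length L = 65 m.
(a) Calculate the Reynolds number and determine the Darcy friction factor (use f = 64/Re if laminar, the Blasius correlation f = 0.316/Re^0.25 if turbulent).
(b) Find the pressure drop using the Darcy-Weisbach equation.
(a) Re = V·D/ν = 3.06·0.052/3.40e-05 = 4680 → turbulent (Re > 4000); f = 0.316/Re^0.25 = 0.316/4680^0.25 = 0.038205
(b) Darcy-Weisbach: ΔP = f·(L/D)·½ρV²/1000 = 0.038205·(65/0.052)·½·870·3.06²/1000 = 194.5 kPa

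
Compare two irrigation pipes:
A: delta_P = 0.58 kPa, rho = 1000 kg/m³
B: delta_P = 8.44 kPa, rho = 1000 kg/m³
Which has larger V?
V(A) = 1.077 m/s, V(B) = 4.109 m/s. Answer: B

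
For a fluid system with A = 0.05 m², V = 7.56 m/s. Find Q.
Formula: Q = A V
Q = 0.05·7.56·1000 = 378 L/s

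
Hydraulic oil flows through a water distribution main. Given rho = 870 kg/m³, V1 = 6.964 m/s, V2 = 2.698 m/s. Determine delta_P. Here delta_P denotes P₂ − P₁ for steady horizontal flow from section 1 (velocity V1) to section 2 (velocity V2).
Formula: \Delta P = \frac{1}{2} \rho (V_1^2 - V_2^2)
delta_P = 0.5·870·(6.964² − 2.698²)/1000 = 17.93 kPa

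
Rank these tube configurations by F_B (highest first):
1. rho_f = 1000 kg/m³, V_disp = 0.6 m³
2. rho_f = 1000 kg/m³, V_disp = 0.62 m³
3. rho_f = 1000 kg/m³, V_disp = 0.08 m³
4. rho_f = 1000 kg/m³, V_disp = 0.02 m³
Case 1: F_B = 5886 N
Case 2: F_B = 6082 N
Case 3: F_B = 784.8 N
Case 4: F_B = 196.2 N
Ranking (highest first): 2, 1, 3, 4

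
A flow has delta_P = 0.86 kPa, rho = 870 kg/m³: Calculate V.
Formula: V = \sqrt{\frac{2 \Delta P}{\rho}}
V = √(2·(0.86·1000)/870) = 1.406 m/s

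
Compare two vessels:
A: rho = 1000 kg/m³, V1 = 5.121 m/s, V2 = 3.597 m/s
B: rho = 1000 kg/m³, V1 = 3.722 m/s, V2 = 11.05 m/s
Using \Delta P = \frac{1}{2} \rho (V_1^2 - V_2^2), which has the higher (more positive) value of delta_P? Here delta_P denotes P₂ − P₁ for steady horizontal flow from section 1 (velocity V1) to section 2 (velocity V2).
delta_P(A) = 6.643 kPa, delta_P(B) = -54.12 kPa. Answer: A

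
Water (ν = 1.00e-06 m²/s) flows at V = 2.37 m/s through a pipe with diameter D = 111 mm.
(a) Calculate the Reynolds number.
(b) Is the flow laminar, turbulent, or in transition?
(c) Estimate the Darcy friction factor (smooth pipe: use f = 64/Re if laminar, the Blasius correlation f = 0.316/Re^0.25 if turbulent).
(a) Re = V·D/ν = 2.37·0.111/1.00e-06 = 263070
(b) Flow regime: turbulent (Re > 4000)
(c) Friction factor: f = 0.316/Re^0.25 = 0.316/263070^0.25 = 0.01395 (Blasius is strictly valid for Re ≲ 1e5; used here as the smooth-pipe estimate the problem specifies)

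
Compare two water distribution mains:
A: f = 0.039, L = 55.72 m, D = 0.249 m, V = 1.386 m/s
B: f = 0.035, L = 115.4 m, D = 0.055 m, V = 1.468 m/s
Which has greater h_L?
h_L(A) = 0.8545 m, h_L(B) = 8.066 m. Answer: B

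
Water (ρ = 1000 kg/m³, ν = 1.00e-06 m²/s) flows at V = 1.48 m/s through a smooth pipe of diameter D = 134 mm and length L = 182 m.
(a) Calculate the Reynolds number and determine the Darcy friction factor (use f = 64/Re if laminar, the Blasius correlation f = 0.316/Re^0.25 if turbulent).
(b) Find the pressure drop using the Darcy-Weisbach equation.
(a) Re = V·D/ν = 1.48·0.134/1.00e-06 = 198320 → turbulent (Re > 4000); f = 0.316/Re^0.25 = 0.316/198320^0.25 = 0.014974 (Blasius is strictly valid for Re ≲ 1e5; used here as the smooth-pipe estimate the problem specifies)
(b) Darcy-Weisbach: ΔP = f·(L/D)·½ρV²/1000 = 0.014974·(182/0.134)·½·1000·1.48²/1000 = 22.27 kPa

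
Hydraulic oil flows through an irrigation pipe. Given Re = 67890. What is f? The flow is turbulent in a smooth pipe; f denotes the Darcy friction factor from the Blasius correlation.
Formula: f = \frac{0.316}{Re^{0.25}}
f = 0.316/67890^0.25 = 0.01958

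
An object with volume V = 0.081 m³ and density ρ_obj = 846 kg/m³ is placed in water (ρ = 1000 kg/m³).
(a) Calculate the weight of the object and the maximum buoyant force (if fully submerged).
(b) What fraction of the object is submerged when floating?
(a) W=rho_obj*g*V=846*9.81*0.081=672.2 N; F_B(max)=rho*g*V=1000*9.81*0.081=794.6 N
(b) Floating fraction=rho_obj/rho=846/1000=0.846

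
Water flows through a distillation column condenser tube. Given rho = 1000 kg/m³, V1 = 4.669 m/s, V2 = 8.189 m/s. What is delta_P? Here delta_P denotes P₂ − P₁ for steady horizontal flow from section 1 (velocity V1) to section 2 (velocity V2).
Formula: \Delta P = \frac{1}{2} \rho (V_1^2 - V_2^2)
delta_P = 0.5·1000·(4.669² − 8.189²)/1000 = -22.63 kPa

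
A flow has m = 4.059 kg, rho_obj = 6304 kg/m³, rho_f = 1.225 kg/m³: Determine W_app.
Formula: W_{app} = mg\left(1 - \frac{\rho_f}{\rho_{obj}}\right)
W_app = 4.059·9.81·(1 − 1.225/6304) = 39.81 N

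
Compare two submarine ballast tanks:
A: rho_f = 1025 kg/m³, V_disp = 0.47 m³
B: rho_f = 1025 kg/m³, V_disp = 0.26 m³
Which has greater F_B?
F_B(A) = 4726 N, F_B(B) = 2614 N. Answer: A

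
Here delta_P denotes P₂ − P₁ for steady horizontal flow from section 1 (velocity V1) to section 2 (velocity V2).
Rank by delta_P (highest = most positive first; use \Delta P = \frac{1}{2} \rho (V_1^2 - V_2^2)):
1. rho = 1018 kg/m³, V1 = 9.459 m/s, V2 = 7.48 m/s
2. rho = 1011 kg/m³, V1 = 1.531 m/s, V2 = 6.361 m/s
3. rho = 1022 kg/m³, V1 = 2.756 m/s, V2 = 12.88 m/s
Case 1: delta_P = 17.06 kPa
Case 2: delta_P = -19.27 kPa
Case 3: delta_P = -80.89 kPa
Ranking (highest first): 1, 2, 3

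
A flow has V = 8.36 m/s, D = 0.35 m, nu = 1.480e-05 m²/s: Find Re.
Formula: Re = \frac{V D}{\nu}
Re = 8.36·0.35/1.480e-05 = 197703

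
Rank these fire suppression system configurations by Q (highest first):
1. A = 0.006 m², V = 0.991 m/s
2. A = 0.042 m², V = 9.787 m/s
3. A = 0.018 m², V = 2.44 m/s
Case 1: Q = 5.946 L/s
Case 2: Q = 411.1 L/s
Case 3: Q = 43.92 L/s
Ranking (highest first): 2, 3, 1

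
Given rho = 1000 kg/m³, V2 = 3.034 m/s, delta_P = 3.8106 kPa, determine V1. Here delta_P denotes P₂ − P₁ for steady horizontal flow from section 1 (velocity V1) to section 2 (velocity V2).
Formula: \Delta P = \frac{1}{2} \rho (V_1^2 - V_2^2)
Substituting knowns: 3.8106 = 0.5·1000·(V1² − 3.034²)/1000
Solving for V1: V1 = √(3.034² + 2·(3.8106·1000)/1000) = 4.102 m/s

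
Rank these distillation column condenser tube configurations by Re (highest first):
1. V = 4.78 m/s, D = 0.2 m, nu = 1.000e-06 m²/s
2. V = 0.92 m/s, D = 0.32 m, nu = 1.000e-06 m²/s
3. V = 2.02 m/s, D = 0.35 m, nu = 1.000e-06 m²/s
Case 1: Re = 956000
Case 2: Re = 294400
Case 3: Re = 707000
Ranking (highest first): 1, 3, 2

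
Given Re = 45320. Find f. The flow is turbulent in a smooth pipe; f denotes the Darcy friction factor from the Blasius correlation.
Formula: f = \frac{0.316}{Re^{0.25}}
f = 0.316/45320^0.25 = 0.02166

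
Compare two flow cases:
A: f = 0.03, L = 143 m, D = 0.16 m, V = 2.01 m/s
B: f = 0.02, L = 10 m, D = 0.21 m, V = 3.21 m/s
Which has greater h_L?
h_L(A) = 5.521 m, h_L(B) = 0.5002 m. Answer: A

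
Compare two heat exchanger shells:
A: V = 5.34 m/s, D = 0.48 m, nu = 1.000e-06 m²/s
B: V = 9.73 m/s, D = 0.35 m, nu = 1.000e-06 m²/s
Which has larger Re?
Re(A) = 2.563e+06, Re(B) = 3.406e+06. Answer: B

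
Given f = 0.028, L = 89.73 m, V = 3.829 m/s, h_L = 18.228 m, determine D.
Formula: h_L = f \frac{L}{D} \frac{V^2}{2g}
Substituting knowns: 18.228 = 0.028·(89.73/D)·3.829²/(2·9.81)
Solving for D: D = 0.028·89.73·3.829²/(2·9.81·18.228) = 0.103 m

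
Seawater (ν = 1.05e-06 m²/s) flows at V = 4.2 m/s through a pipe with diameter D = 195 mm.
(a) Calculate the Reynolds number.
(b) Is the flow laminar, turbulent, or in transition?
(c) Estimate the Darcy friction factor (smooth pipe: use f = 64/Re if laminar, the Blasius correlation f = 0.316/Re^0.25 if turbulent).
(a) Re = V·D/ν = 4.2·0.195/1.05e-06 = 780000
(b) Flow regime: turbulent (Re > 4000)
(c) Friction factor: f = 0.316/Re^0.25 = 0.316/780000^0.25 = 0.01063 (Blasius is strictly valid for Re ≲ 1e5; used here as the smooth-pipe estimate the problem specifies)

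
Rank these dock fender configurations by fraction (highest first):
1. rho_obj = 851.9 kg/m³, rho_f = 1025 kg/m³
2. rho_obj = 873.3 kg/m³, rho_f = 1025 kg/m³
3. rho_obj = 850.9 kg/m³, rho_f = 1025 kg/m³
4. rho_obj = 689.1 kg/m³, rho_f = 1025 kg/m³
Case 1: fraction = 0.8311
Case 2: fraction = 0.852
Case 3: fraction = 0.8301
Case 4: fraction = 0.6723
Ranking (highest first): 2, 1, 3, 4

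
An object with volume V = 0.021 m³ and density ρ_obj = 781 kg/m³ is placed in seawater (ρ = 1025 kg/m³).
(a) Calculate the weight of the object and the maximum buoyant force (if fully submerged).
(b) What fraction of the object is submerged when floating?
(a) W=rho_obj*g*V=781*9.81*0.021=160.9 N; F_B(max)=rho*g*V=1025*9.81*0.021=211.2 N
(b) Floating fraction=rho_obj/rho=781/1025=0.762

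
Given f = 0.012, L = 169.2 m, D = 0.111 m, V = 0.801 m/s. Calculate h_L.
Formula: h_L = f \frac{L}{D} \frac{V^2}{2g}
h_L = 0.012·(169.2/0.111)·0.801²/(2·9.81) = 0.5982 m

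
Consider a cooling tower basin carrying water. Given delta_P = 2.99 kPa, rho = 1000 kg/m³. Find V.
Formula: V = \sqrt{\frac{2 \Delta P}{\rho}}
V = √(2·(2.99·1000)/1000) = 2.445 m/s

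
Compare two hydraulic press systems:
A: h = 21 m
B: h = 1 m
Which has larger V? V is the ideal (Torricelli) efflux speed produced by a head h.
V(A) = 20.3 m/s, V(B) = 4.429 m/s. Answer: A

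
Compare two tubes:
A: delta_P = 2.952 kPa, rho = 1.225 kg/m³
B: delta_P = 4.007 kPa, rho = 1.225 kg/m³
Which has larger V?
V(A) = 69.42 m/s, V(B) = 80.88 m/s. Answer: B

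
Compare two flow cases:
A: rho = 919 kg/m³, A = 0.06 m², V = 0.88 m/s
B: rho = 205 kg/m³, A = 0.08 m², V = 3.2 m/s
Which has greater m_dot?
m_dot(A) = 48.52 kg/s, m_dot(B) = 52.48 kg/s. Answer: B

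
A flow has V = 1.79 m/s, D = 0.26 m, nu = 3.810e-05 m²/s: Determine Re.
Formula: Re = \frac{V D}{\nu}
Re = 1.79·0.26/3.810e-05 = 12215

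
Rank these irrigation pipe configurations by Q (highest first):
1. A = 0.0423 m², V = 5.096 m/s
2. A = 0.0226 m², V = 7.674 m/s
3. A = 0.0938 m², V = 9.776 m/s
Case 1: Q = 215.6 L/s
Case 2: Q = 173.4 L/s
Case 3: Q = 917 L/s
Ranking (highest first): 3, 1, 2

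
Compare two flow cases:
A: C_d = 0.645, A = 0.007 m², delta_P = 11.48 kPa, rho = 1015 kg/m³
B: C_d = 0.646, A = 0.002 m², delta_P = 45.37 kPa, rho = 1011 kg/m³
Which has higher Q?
Q(A) = 21.47 L/s, Q(B) = 12.24 L/s. Answer: A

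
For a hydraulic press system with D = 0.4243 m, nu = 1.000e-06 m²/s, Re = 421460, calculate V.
Formula: Re = \frac{V D}{\nu}
Substituting knowns: 421460 = V·0.4243/1.000e-06
Solving for V: V = 421460·1.000e-06/0.4243 = 0.9933 m/s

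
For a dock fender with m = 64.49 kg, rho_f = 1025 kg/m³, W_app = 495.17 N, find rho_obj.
Formula: W_{app} = mg\left(1 - \frac{\rho_f}{\rho_{obj}}\right)
Substituting knowns: 495.17 = 64.49·9.81·(1 − 1025/rho_obj)
Solving for rho_obj: rho_obj = 1025/(1 − 495.17/(64.49·9.81)) = 4717 kg/m³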